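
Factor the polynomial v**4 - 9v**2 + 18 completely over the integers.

(v**2 - 3)(v**2 - 6)

Substitute u = v**2 to get a quadratic in u, then factor.
v**2 - 3 is irreducible over ℤ (3 is not a perfect square).
v**2 - 6 is irreducible over ℤ (6 is not a perfect square).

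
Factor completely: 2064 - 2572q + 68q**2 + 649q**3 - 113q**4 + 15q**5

(3q - 4)(5q - 6)(q + 2)(q**2 - 7q + 43)

By the rational root theorem, q = 6/5 is a root, so (5q - 6) is a factor; dividing leaves 3q**4 - 19q**3 + 107q**2 + 142q - 344.
Next, q = -2 is a root, so (q + 2) divides it; the quotient is 3q**3 - 25q**2 + 157q - 172.
Continuing, q = 4/3 is a root, giving the factor (3q - 4) and quotient q**2 - 7q + 43.
The quadratic q**2 - 7q + 43 has discriminant -123 < 0 and is irreducible over ℤ.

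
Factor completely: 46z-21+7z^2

(7z-3)(z+7)

Need a pair with product 7·(-21) = -147 and sum 46: that's -3 and 49.
Split the middle term: 7z^2-3z + 49z-21 = z(7z-3) + 7(7z-3).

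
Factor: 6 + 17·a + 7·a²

Need a pair with product 7·6 = 42 and sum 17: that's 3 and 14.
Split the middle term: 7·a² + 3·a + 14·a + 6 = a·(7·a + 3) + 2·(7·a + 3).

(7·a + 3)·(a + 2)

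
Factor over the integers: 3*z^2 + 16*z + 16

Need a pair with product 3·16 = 48 and sum 16: that's 4 and 12.
Split the middle term: 3*z^2 + 4*z + 12*z + 16 = z*(3*z + 4) + 4*(3*z + 4).

(3*z + 4)*(z + 4)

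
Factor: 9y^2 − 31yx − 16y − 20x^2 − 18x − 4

(y − 4x − 2)(9y + 5x + 2)

Group: y(9y + 5x + 2) + (−4x − 2)(9y + 5x + 2); both groups contain (9y + 5x + 2).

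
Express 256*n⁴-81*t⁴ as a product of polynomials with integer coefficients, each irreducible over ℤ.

Difference of squares twice: with A = 4*n and B = 3*t, A⁴ − B⁴ = (A² − B²)(A² + B²), and A² − B² factors again.

(4*n+3*t)*(4*n-3*t)*(16*n²+9*t²)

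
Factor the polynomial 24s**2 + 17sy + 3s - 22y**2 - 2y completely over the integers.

(3s - 2y)(8s + 11y + 1)

Group: 8s(3s - 2y) + (11y + 1)(3s - 2y); both groups contain (3s - 2y).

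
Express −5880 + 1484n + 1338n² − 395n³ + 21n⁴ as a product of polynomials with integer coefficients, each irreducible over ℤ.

(3n − 14)(7n − 15)(n + 2)(n − 14)

By the rational root theorem, n = 14 is a root, so (n − 14) is a factor; dividing leaves 21n³ − 101n² − 76n + 420.
Next, n = 15/7 is a root, so (7n − 15) is a factor; dividing leaves 3n² − 8n − 28.
The remaining quadratic factors as (3n − 14)(n + 2).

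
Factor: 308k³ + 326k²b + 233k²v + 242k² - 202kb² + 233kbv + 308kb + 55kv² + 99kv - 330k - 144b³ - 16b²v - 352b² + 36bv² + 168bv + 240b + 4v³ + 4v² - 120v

(11k - 8b + 4v)(4k + 2b + v + 6)(7k + 9b + v - 5)

Group: 4k(77k² + 43kb + 39kv - 55k - 72b² + 28bv + 40b + 4v² - 20v) + (2b + v + 6)(77k² + 43kb + 39kv - 55k - 72b² + 28bv + 40b + 4v² - 20v); both groups contain (77k² + 43kb + 39kv - 55k - 72b² + 28bv + 40b + 4v² - 20v), so (4k + 2b + v + 6) is a factor with cofactor 77k² + 43kb + 39kv - 55k - 72b² + 28bv + 40b + 4v² - 20v.
The cofactor groups again: 77k² + 43kb + 39kv - 55k - 72b² + 28bv + 40b + 4v² - 20v = 7k(11k - 8b + 4v) + (9b + v - 5)(11k - 8b + 4v); both groups contain (11k - 8b + 4v), giving (7k + 9b + v - 5)(11k - 8b + 4v).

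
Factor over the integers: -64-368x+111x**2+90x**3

(3x+8)(5x-8)(6x+1)

By the rational root theorem, x = -8/3 is a root, so (3x+8) is a factor; dividing leaves 30x**2-43x-8.
The remaining quadratic factors as (6x+1)(5x-8).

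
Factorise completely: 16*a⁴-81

(2*a)⁴ − (3)⁴ = ((2*a)² − (3)²)((2*a)² + (3)²); the first factor splits again, the second (4*a²+9) is irreducible.

(2*a+3)*(2*a-3)*(4*a²+9)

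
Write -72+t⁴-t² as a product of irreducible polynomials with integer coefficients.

Substitute u = t² to get a quadratic in u, then factor.
t²-9 is a difference of squares.
t²+8 is irreducible over ℤ (always positive, so no real roots).

(t+3)(t-3)(t²+8)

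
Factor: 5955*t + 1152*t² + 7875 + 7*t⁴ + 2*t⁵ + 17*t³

Testing divisors of the constant over divisors of the leading coefficient, t = -5/2 is a root, so (2*t + 5) divides it; the quotient is t⁴ + t³ + 6*t² + 561*t + 1575.
Continuing, t = -7 is a root, giving the factor (t + 7) and quotient t³ - 6*t² + 48*t + 225.
Next, t = -3 is a root, giving the factor (t + 3) and quotient t² - 9*t + 75.
The quadratic t² - 9*t + 75 has discriminant -219 < 0 and is irreducible over ℤ.

(2*t + 5)*(t + 3)*(t + 7)*(t² - 9*t + 75)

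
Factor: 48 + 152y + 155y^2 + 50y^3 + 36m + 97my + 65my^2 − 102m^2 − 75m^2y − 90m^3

Group: 6m(−15m^2 − 25my − 27m − 10y^2 − 23y − 12) + (−5y − 4)(−15m^2 − 25my − 27m − 10y^2 − 23y − 12); both groups contain (−15m^2 − 25my − 27m − 10y^2 − 23y − 12), so (6m − 5y − 4) is a factor with cofactor −15m^2 − 25my − 27m − 10y^2 − 23y − 12.
The cofactor groups again: −15m^2 − 25my − 27m − 10y^2 − 23y − 12 = −3m(5m + 5y + 4) + (−2y − 3)(5m + 5y + 4); both groups contain (5m + 5y + 4), giving −(3m + 2y + 3)(5m + 5y + 4).

−(3m + 2y + 3)(5m + 5y + 4)(6m − 5y − 4)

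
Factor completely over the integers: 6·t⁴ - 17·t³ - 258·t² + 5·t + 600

(2·t - 3)·(3·t + 5)·(t + 5)·(t - 8)

Testing divisors of the constant over divisors of the leading coefficient, t = 8 is a root, so (t - 8) is a factor; dividing leaves 6·t³ + 31·t² - 10·t - 75.
Then t = -5/3 is a root, so (3·t + 5) divides it; the quotient is 2·t² + 7·t - 15.
The remaining quadratic factors as (2·t - 3)(t + 5).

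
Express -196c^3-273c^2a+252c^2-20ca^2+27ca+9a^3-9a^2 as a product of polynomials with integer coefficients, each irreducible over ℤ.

-(7c-a)(7c+9a-9)(4c+a)

Group: 7c(-28c^2-3ca+a^2) + (9a-9)(-28c^2-3ca+a^2); both groups contain (-28c^2-3ca+a^2), so (7c+9a-9) is a factor with cofactor -28c^2-3ca+a^2.
The cofactor groups again: -28c^2-3ca+a^2 = -4c(7c-a) - a(7c-a); both groups contain (7c-a), giving -(4c+a)(7c-a).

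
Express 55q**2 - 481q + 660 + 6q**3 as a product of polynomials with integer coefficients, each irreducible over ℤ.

By the rational root theorem, q = 11/6 is a root, so (6q - 11) divides it; the quotient is q**2 + 11q - 60.
The remaining quadratic factors as (q + 15)(q - 4).

(6q - 11)(q + 15)(q - 4)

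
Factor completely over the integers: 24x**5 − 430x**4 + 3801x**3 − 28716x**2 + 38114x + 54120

(4x − 11)(6x + 5)(x − 12)(x**2 − 4x + 82)

Trying the rational-root candidates, x = −5/6 is a root, giving the factor (6x + 5) and quotient 4x**4 − 75x**3 + 696x**2 − 5366x + 10824.
Then x = 12 is a root, so (x − 12) divides it; the quotient is 4x**3 − 27x**2 + 372x − 902.
Next, x = 11/4 is a root, giving the factor (4x − 11) and quotient x**2 − 4x + 82.
The quadratic x**2 − 4x + 82 has discriminant −312 < 0 and is irreducible over ℤ.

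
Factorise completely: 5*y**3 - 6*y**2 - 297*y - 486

(5*y + 9)*(y + 6)*(y - 9)

Testing divisors of the constant over divisors of the leading coefficient, y = -9/5 is a root, giving the factor (5*y + 9) and quotient y**2 - 3*y - 54.
The remaining quadratic factors as (y + 6)(y - 9).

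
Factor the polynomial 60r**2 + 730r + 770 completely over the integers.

10(6r + 7)(r + 11)

Pull out the common factor 10, then factor the remaining trinomial.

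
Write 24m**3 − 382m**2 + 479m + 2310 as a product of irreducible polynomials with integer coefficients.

(4m − 15)(6m + 11)(m − 14)

By the rational root theorem, m = 15/4 is a root, so (4m − 15) is a factor; dividing leaves 6m**2 − 73m − 154.
The remaining quadratic factors as (m − 14)(6m + 11).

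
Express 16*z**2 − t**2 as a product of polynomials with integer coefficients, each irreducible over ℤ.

(4*z − t)*(4*z + t)

Recognize a difference of squares with the parts 4*z and t.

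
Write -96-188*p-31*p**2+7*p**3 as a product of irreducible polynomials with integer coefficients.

(7*p+4)*(p+3)*(p-8)

Trying the rational-root candidates, p = -4/7 is a root, giving the factor (7*p+4) and quotient p**2-5*p-24.
The remaining quadratic factors as (p+3)(p-8).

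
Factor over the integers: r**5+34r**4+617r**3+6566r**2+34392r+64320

By the rational root theorem, r = −10 is a root, so (r+10) is a factor; dividing leaves r**4+24r**3+377r**2+2796r+6432.
Continuing, r = −8 is a root, so (r+8) divides it; the quotient is r**3+16r**2+249r+804.
Then r = −4 is a root, giving the factor (r+4) and quotient r**2+12r+201.
The quadratic r**2+12r+201 has discriminant −660 < 0 and is irreducible over ℤ.

(r+10)(r+4)(r+8)(r**2+12r+201)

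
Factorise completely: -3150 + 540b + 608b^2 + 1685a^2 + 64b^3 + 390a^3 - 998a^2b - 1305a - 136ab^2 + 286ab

(10a - 2b - 15)(13a + 4b + 15)(3a - 8b + 14)

Group: 10a(39a^2 - 92ab + 227a - 32b^2 - 64b + 210) + (-2b - 15)(39a^2 - 92ab + 227a - 32b^2 - 64b + 210); both groups contain (39a^2 - 92ab + 227a - 32b^2 - 64b + 210), so (10a - 2b - 15) is a factor with cofactor 39a^2 - 92ab + 227a - 32b^2 - 64b + 210.
The cofactor groups again: 39a^2 - 92ab + 227a - 32b^2 - 64b + 210 = 3a(13a + 4b + 15) + (-8b + 14)(13a + 4b + 15); both groups contain (13a + 4b + 15), giving (3a - 8b + 14)(13a + 4b + 15).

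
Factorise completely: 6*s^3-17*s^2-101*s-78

Trying the rational-root candidates, s = -13/6 is a root, so (6*s+13) is a factor; dividing leaves s^2-5*s-6.
The remaining quadratic factors as (s-6)(s+1).

(6*s+13)*(s+1)*(s-6)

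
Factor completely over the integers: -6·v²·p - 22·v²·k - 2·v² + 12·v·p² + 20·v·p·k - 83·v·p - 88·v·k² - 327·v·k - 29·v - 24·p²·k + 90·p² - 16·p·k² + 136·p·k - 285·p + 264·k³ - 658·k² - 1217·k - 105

-(2·v - 4·k + 15)·(3·p + 11·k + 1)·(v - 2·p + 6·k + 7)

Group: 2·v·(-3·v·p - 11·v·k - v + 6·p² + 4·p·k - 19·p - 66·k² - 83·k - 7) + (-4·k + 15)·(-3·v·p - 11·v·k - v + 6·p² + 4·p·k - 19·p - 66·k² - 83·k - 7); both groups contain (-3·v·p - 11·v·k - v + 6·p² + 4·p·k - 19·p - 66·k² - 83·k - 7), so (2·v - 4·k + 15) is a factor with cofactor -3·v·p - 11·v·k - v + 6·p² + 4·p·k - 19·p - 66·k² - 83·k - 7.
The cofactor groups again: -3·v·p - 11·v·k - v + 6·p² + 4·p·k - 19·p - 66·k² - 83·k - 7 = -3·p·(v - 2·p + 6·k + 7) + (-11·k - 1)·(v - 2·p + 6·k + 7); both groups contain (v - 2·p + 6·k + 7), giving -(3·p + 11·k + 1)·(v - 2·p + 6·k + 7).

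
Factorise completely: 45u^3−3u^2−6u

Pull out the common factor 3u, then factor the remaining trinomial.

3u(3u+1)(5u−2)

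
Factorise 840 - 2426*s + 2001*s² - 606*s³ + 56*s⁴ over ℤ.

Trying the rational-root candidates, s = 6 is a root, so (s - 6) divides it; the quotient is 56*s³ - 270*s² + 381*s - 140.
Then s = 4/7 is a root, so (7*s - 4) is a factor; dividing leaves 8*s² - 34*s + 35.
The remaining quadratic factors as (4*s - 7)(2*s - 5).

(2*s - 5)*(4*s - 7)*(7*s - 4)*(s - 6)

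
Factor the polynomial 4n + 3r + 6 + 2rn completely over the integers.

Group as (2rn + 3r) + (4n + 6) = r(2n + 3) + 2(2n + 3).
Both groups share the factor (2n + 3).

(2n + 3)(r + 2)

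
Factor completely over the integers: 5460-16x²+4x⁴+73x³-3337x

Among the possible rational roots, x = -13 is a root, so (x+13) divides it; the quotient is 4x³+21x²-289x+420.
Then x = 7/4 is a root, so (4x-7) divides it; the quotient is x²+7x-60.
The remaining quadratic factors as (x+12)(x-5).

(4x-7)(x+12)(x+13)(x-5)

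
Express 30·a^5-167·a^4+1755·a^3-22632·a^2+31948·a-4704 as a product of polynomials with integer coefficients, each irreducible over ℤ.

(5·a-7)·(6·a-1)·(a-8)·(a^2+4·a+84)

Testing divisors of the constant over divisors of the leading coefficient, a = 7/5 is a root, giving the factor (5·a-7) and quotient 6·a^4-25·a^3+316·a^2-4084·a+672.
Then a = 8 is a root, giving the factor (a-8) and quotient 6·a^3+23·a^2+500·a-84.
Next, a = 1/6 is a root, so (6·a-1) is a factor; dividing leaves a^2+4·a+84.
The quadratic a^2+4·a+84 has discriminant -320 < 0 and is irreducible over ℤ.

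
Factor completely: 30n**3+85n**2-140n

5n(6n-7)(n+4)

Pull out the common factor 5n, then factor the remaining trinomial.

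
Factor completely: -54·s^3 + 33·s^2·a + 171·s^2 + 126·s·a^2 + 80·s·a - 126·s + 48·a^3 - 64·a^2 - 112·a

-(s - 2·a - 2)·(6·s + 3·a - 7)·(9·s + 8·a)

Group: s·(-54·s^2 - 75·s·a + 63·s - 24·a^2 + 56·a) + (-2·a - 2)·(-54·s^2 - 75·s·a + 63·s - 24·a^2 + 56·a); both groups contain (-54·s^2 - 75·s·a + 63·s - 24·a^2 + 56·a), so (s - 2·a - 2) is a factor with cofactor -54·s^2 - 75·s·a + 63·s - 24·a^2 + 56·a.
The cofactor groups again: -54·s^2 - 75·s·a + 63·s - 24·a^2 + 56·a = -6·s·(9·s + 8·a) + (-3·a + 7)·(9·s + 8·a); both groups contain (9·s + 8·a), giving -(6·s + 3·a - 7)·(9·s + 8·a).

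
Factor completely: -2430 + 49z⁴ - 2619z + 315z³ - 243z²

By the rational root theorem, z = 3 is a root, so (z - 3) divides it; the quotient is 49z³ + 462z² + 1143z + 810.
Then z = -15/7 is a root, giving the factor (7z + 15) and quotient 7z² + 51z + 54.
The remaining quadratic factors as (z + 6)(7z + 9).

(7z + 15)(7z + 9)(z + 6)(z - 3)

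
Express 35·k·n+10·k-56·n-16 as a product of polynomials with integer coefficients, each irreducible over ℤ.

Group as (35·k·n+10·k) + (-56·n-16) = 5·k·(7·n+2) - 8·(7·n+2).
Both groups share the factor (7·n+2).

(5·k-8)·(7·n+2)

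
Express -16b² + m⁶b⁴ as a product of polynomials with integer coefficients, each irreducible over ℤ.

b²(m³b + 4)(m³b - 4)

Every term has a factor of b²; factoring it out leaves m⁶b² - 16.
Recognize a difference of squares with the parts m³b and 4.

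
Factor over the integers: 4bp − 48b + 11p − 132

Group as (4bp − 48b) + (11p − 132) = 4b(p − 12) + 11(p − 12).
Both groups share the factor (p − 12).

(4b + 11)(p − 12)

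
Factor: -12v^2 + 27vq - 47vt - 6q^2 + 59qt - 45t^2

Group: -3v(4v - q + 9t) + (6q - 5t)(4v - q + 9t); both groups contain (4v - q + 9t).

-(3v - 6q + 5t)(4v - q + 9t)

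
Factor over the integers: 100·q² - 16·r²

4·(5·q + 2·r)·(5·q - 2·r)

Every term has a factor of 4. Then 25·q² - 4·r² = (5·q)² − (2·r)².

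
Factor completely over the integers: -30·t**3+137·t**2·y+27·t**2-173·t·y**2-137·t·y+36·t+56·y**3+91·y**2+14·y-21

-(2·t-y-1)·(3·t-8·y+3)·(5·t-7·y-7)

Group: 2·t·(-15·t**2+61·t·y+6·t-56·y**2-35·y+21) + (-y-1)·(-15·t**2+61·t·y+6·t-56·y**2-35·y+21); both groups contain (-15·t**2+61·t·y+6·t-56·y**2-35·y+21), so (2·t-y-1) is a factor with cofactor -15·t**2+61·t·y+6·t-56·y**2-35·y+21.
The cofactor groups again: -15·t**2+61·t·y+6·t-56·y**2-35·y+21 = -3·t·(5·t-7·y-7) + (8·y-3)·(5·t-7·y-7); both groups contain (5·t-7·y-7), giving -(3·t-8·y+3)·(5·t-7·y-7).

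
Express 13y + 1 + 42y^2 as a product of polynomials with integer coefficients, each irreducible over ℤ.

Need a pair with product 42·1 = 42 and sum 13: that's 6 and 7.
Split the middle term: 42y^2 + 6y + 7y + 1 = 6y(7y + 1) + (7y + 1).

(6y + 1)(7y + 1)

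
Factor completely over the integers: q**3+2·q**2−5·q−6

Testing divisors of the constant over divisors of the leading coefficient, q = −3 is a root, so (q+3) divides it; the quotient is q**2−q−2.
The remaining quadratic factors as (q+1)(q−2).

(q+1)·(q+3)·(q−2)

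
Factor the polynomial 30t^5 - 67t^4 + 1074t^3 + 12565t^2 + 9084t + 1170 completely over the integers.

(5t + 3)(6t + 1)(t + 5)(t^2 - 8t + 78)

By the rational root theorem, t = -3/5 is a root, giving the factor (5t + 3) and quotient 6t^4 - 17t^3 + 225t^2 + 2378t + 390.
Continuing, t = -1/6 is a root, so (6t + 1) is a factor; dividing leaves t^3 - 3t^2 + 38t + 390.
Next, t = -5 is a root, so (t + 5) divides it; the quotient is t^2 - 8t + 78.
The quadratic t^2 - 8t + 78 has discriminant -248 < 0 and is irreducible over ℤ.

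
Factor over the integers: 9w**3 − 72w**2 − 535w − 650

(3w + 10)(3w + 5)(w − 13)

By the rational root theorem, w = −5/3 is a root, giving the factor (3w + 5) and quotient 3w**2 − 29w − 130.
The remaining quadratic factors as (3w + 10)(w − 13).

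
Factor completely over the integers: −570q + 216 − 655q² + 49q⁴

(7q + 9)(7q − 2)(q + 3)(q − 4)

Trying the rational-root candidates, q = −3 is a root, so (q + 3) is a factor; dividing leaves 49q³ − 147q² − 214q + 72.
Then q = −9/7 is a root, so (7q + 9) is a factor; dividing leaves 7q² − 30q + 8.
The remaining quadratic factors as (7q − 2)(q − 4).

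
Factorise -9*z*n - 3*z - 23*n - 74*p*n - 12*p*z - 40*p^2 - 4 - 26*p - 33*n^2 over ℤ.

-(10*p + 3*z + 11*n + 4)*(4*p + 3*n + 1)

Group: -4*p*(10*p + 3*z + 11*n + 4) + (-3*n - 1)*(10*p + 3*z + 11*n + 4); both groups contain (10*p + 3*z + 11*n + 4).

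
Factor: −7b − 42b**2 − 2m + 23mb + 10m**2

Group: 2m(5m − 6b − 1) + 7b(5m − 6b − 1); both groups contain (5m − 6b − 1).

(5m − 6b − 1)(2m + 7b)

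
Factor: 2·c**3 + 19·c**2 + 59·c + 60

Among the possible rational roots, c = -3 is a root, so (c + 3) is a factor; dividing leaves 2·c**2 + 13·c + 20.
The remaining quadratic factors as (c + 4)(2·c + 5).

(2·c + 5)·(c + 3)·(c + 4)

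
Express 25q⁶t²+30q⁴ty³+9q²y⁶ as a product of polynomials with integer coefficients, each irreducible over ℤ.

Factor out q² first: what remains is 25q⁴t²+30q²ty³+9y⁶.
Recognize a perfect-square trinomial with the parts 3y³ and 5q²t.

q²(5q²t+3y³)²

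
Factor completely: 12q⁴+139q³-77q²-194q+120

Trying the rational-root candidates, q = -5/4 is a root, so (4q+5) divides it; the quotient is 3q³+31q²-58q+24.
Continuing, q = 1 is a root, so (q-1) divides it; the quotient is 3q²+34q-24.
The remaining quadratic factors as (q+12)(3q-2).

(3q-2)(4q+5)(q+12)(q-1)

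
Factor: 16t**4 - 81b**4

(2t)⁴ − (3b)⁴ = ((2t)² − (3b)²)((2t)² + (3b)²); the first factor splits again, the second (4t**2 + 9b**2) is irreducible.

(2t - 3b)(2t + 3b)(4t**2 + 9b**2)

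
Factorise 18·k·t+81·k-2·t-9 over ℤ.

Group as (18·k·t+81·k) + (-2·t-9) = 9·k·(2·t+9) - (2·t+9).
Both groups share the factor (2·t+9).

(2·t+9)·(9·k-1)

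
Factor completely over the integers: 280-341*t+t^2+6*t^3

(6*t-5)*(t+8)*(t-7)

By the rational root theorem, t = 7 is a root, giving the factor (t-7) and quotient 6*t^2+43*t-40.
The remaining quadratic factors as (6*t-5)(t+8).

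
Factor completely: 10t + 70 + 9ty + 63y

Group as (9ty + 10t) + (63y + 70) = t(9y + 10) + 7(9y + 10).
Both groups share the factor (9y + 10).

(9y + 10)(t + 7)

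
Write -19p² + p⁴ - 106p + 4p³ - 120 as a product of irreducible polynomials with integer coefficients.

By the rational root theorem, p = 5 is a root, so (p - 5) divides it; the quotient is p³ + 9p² + 26p + 24.
Continuing, p = -4 is a root, so (p + 4) is a factor; dividing leaves p² + 5p + 6.
The remaining quadratic factors as (p + 2)(p + 3).

(p + 2)(p + 3)(p + 4)(p - 5)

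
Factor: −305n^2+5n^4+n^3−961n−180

Among the possible rational roots, n = 9 is a root, giving the factor (n−9) and quotient 5n^3+46n^2+109n+20.
Continuing, n = −5 is a root, so (n+5) is a factor; dividing leaves 5n^2+21n+4.
The remaining quadratic factors as (5n+1)(n+4).

(5n+1)(n+4)(n+5)(n−9)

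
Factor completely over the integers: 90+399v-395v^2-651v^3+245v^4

Testing divisors of the constant over divisors of the leading coefficient, v = -1/5 is a root, giving the factor (5v+1) and quotient 49v^3-140v^2-51v+90.
Then v = 5/7 is a root, so (7v-5) is a factor; dividing leaves 7v^2-15v-18.
The remaining quadratic factors as (7v+6)(v-3).

(5v+1)(7v+6)(7v-5)(v-3)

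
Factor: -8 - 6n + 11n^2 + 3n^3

Testing divisors of the constant over divisors of the leading coefficient, n = -2/3 is a root, giving the factor (3n + 2) and quotient n^2 + 3n - 4.
The remaining quadratic factors as (n - 1)(n + 4).

(3n + 2)(n + 4)(n - 1)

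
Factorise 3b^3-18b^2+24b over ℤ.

Pull out the common factor 3b, then factor the remaining trinomial.

3b(b-2)(b-4)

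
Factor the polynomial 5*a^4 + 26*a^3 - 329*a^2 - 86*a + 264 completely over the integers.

(5*a - 4)*(a + 1)*(a + 11)*(a - 6)

Among the possible rational roots, a = -1 is a root, so (a + 1) divides it; the quotient is 5*a^3 + 21*a^2 - 350*a + 264.
Next, a = 4/5 is a root, giving the factor (5*a - 4) and quotient a^2 + 5*a - 66.
The remaining quadratic factors as (a + 11)(a - 6).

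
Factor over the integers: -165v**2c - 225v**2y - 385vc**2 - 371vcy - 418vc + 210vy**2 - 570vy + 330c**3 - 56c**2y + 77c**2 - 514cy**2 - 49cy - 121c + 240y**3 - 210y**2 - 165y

Group: 11c(-15v**2 - 35vc + 14vy - 38v + 30c**2 - 46cy + 7c + 16y**2 - 14y - 11) + 15y(-15v**2 - 35vc + 14vy - 38v + 30c**2 - 46cy + 7c + 16y**2 - 14y - 11); both groups contain (-15v**2 - 35vc + 14vy - 38v + 30c**2 - 46cy + 7c + 16y**2 - 14y - 11), so (11c + 15y) is a factor with cofactor -15v**2 - 35vc + 14vy - 38v + 30c**2 - 46cy + 7c + 16y**2 - 14y - 11.
The cofactor groups again: -15v**2 - 35vc + 14vy - 38v + 30c**2 - 46cy + 7c + 16y**2 - 14y - 11 = -5v(3v - 2c + 2y + 1) + (-15c + 8y - 11)(3v - 2c + 2y + 1); both groups contain (3v - 2c + 2y + 1), giving -(5v + 15c - 8y + 11)(3v - 2c + 2y + 1).

-(3v - 2c + 2y + 1)(11c + 15y)(5v + 15c - 8y + 11)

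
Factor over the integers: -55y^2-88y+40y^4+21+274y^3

(2y-1)(4y-1)(5y+3)(y+7)

Trying the rational-root candidates, y = -7 is a root, so (y+7) divides it; the quotient is 40y^3-6y^2-13y+3.
Continuing, y = -3/5 is a root, so (5y+3) is a factor; dividing leaves 8y^2-6y+1.
The remaining quadratic factors as (2y-1)(4y-1).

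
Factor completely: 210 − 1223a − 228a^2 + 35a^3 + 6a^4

By the rational root theorem, a = 6 is a root, so (a − 6) is a factor; dividing leaves 6a^3 + 71a^2 + 198a − 35.
Next, a = −7 is a root, so (a + 7) divides it; the quotient is 6a^2 + 29a − 5.
The remaining quadratic factors as (a + 5)(6a − 1).

(6a − 1)(a + 5)(a + 7)(a − 6)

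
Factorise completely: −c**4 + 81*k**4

Write as (9*k**2)² − (c**2)², then factor 9*k**2 − c**2 once more.

(3*k − c)*(3*k + c)*(9*k**2 + c**2)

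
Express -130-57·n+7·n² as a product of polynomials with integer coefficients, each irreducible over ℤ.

Need a pair with product 7·(-130) = -910 and sum -57: that's 13 and -70.
Split the middle term: 7·n²+13·n - 70·n-130 = n·(7·n+13) - 10·(7·n+13).

(7·n+13)·(n-10)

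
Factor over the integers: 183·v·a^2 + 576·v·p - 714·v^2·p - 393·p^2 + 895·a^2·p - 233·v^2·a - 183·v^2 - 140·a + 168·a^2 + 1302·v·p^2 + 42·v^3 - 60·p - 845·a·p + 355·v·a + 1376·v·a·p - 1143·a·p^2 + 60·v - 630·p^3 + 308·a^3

(v - 4·a - 15·p - 4)·(3·v - 7·a - 3·p)·(14·v + 11·a - 14·p - 5)

Group: 3·v·(14·v^2 - 45·v·a - 224·v·p - 61·v - 44·a^2 - 109·a·p - 24·a + 210·p^2 + 131·p + 20) + (-7·a - 3·p)·(14·v^2 - 45·v·a - 224·v·p - 61·v - 44·a^2 - 109·a·p - 24·a + 210·p^2 + 131·p + 20); both groups contain (14·v^2 - 45·v·a - 224·v·p - 61·v - 44·a^2 - 109·a·p - 24·a + 210·p^2 + 131·p + 20), so (3·v - 7·a - 3·p) is a factor with cofactor 14·v^2 - 45·v·a - 224·v·p - 61·v - 44·a^2 - 109·a·p - 24·a + 210·p^2 + 131·p + 20.
The cofactor groups again: 14·v^2 - 45·v·a - 224·v·p - 61·v - 44·a^2 - 109·a·p - 24·a + 210·p^2 + 131·p + 20 = 14·v·(v - 4·a - 15·p - 4) + (11·a - 14·p - 5)·(v - 4·a - 15·p - 4); both groups contain (v - 4·a - 15·p - 4), giving (14·v + 11·a - 14·p - 5)·(v - 4·a - 15·p - 4).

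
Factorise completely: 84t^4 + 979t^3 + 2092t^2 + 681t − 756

By the rational root theorem, t = −4/3 is a root, so (3t + 4) is a factor; dividing leaves 28t^3 + 289t^2 + 312t − 189.
Continuing, t = −9 is a root, giving the factor (t + 9) and quotient 28t^2 + 37t − 21.
The remaining quadratic factors as (4t + 7)(7t − 3).

(3t + 4)(4t + 7)(7t − 3)(t + 9)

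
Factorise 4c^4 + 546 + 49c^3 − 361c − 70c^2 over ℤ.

(4c − 7)(c + 13)(c + 3)(c − 2)

By the rational root theorem, c = 7/4 is a root, so (4c − 7) is a factor; dividing leaves c^3 + 14c^2 + 7c − 78.
Then c = 2 is a root, so (c − 2) divides it; the quotient is c^2 + 16c + 39.
The remaining quadratic factors as (c + 3)(c + 13).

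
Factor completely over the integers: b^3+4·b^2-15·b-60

Group as (b^3-15·b) + (4·b^2-60) = b·(b^2-15) + 4·(b^2-15).
Both groups share the factor (b^2-15).

(b+4)·(b^2-15)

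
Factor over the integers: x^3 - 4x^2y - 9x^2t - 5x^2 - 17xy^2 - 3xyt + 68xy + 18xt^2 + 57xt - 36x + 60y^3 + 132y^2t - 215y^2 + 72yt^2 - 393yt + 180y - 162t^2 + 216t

Group: x(x^2 - 8xy - 9xt + 4x + 15y^2 + 33yt - 20y + 18t^2 - 24t) + (4y - 9)(x^2 - 8xy - 9xt + 4x + 15y^2 + 33yt - 20y + 18t^2 - 24t); both groups contain (x^2 - 8xy - 9xt + 4x + 15y^2 + 33yt - 20y + 18t^2 - 24t), so (x + 4y - 9) is a factor with cofactor x^2 - 8xy - 9xt + 4x + 15y^2 + 33yt - 20y + 18t^2 - 24t.
The cofactor groups again: x^2 - 8xy - 9xt + 4x + 15y^2 + 33yt - 20y + 18t^2 - 24t = x(x - 5y - 6t) + (-3y - 3t + 4)(x - 5y - 6t); both groups contain (x - 5y - 6t), giving (x - 3y - 3t + 4)(x - 5y - 6t).

(x - 3y - 3t + 4)(x - 5y - 6t)(x + 4y - 9)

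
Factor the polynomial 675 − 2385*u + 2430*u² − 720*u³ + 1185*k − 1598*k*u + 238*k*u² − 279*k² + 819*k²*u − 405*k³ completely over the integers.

Group: 9*k*(−45*k² + 131*k*u − 106*k − 90*u² + 135*u − 45) + (8*u − 15)*(−45*k² + 131*k*u − 106*k − 90*u² + 135*u − 45); both groups contain (−45*k² + 131*k*u − 106*k − 90*u² + 135*u − 45), so (9*k + 8*u − 15) is a factor with cofactor −45*k² + 131*k*u − 106*k − 90*u² + 135*u − 45.
The cofactor groups again: −45*k² + 131*k*u − 106*k − 90*u² + 135*u − 45 = −9*k*(5*k − 9*u + 9) + (10*u − 5)*(5*k − 9*u + 9); both groups contain (5*k − 9*u + 9), giving −(9*k − 10*u + 5)*(5*k − 9*u + 9).

−(5*k − 9*u + 9)*(9*k + 8*u − 15)*(9*k − 10*u + 5)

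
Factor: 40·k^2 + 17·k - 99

(5·k + 9)·(8·k - 11)

Need a pair with product 40·(-99) = -3960 and sum 17: that's 72 and -55.
Split the middle term: 40·k^2 + 72·k - 55·k - 99 = 8·k·(5·k + 9) - 11·(5·k + 9).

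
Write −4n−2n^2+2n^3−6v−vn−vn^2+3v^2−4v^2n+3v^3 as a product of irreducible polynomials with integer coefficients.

Group: v(3v^2−vn+6v−2n^2+4n) + (−n−1)(3v^2−vn+6v−2n^2+4n); both groups contain (3v^2−vn+6v−2n^2+4n), so (v−n−1) is a factor with cofactor 3v^2−vn+6v−2n^2+4n.
The cofactor groups again: 3v^2−vn+6v−2n^2+4n = 3v(v−n+2) + 2n(v−n+2); both groups contain (v−n+2), giving (3v+2n)(v−n+2).

(v−n+2)(v−n−1)(3v+2n)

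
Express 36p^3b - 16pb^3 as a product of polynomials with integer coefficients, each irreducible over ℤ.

Factor out 4pb, leaving 9p^2 - 4b^2, which is a difference of two squares.

4bp(3p - 2b)(3p + 2b)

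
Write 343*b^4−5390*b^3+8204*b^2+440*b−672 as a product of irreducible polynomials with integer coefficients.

By the rational root theorem, b = 2/7 is a root, so (7*b−2) is a factor; dividing leaves 49*b^3−756*b^2+956*b+336.
Then b = −2/7 is a root, so (7*b+2) is a factor; dividing leaves 7*b^2−110*b+168.
The remaining quadratic factors as (b−14)(7*b−12).

(7*b+2)*(7*b−12)*(7*b−2)*(b−14)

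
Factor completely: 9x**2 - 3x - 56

(3x + 7)(3x - 8)

Need a pair with product 9·(-56) = -504 and sum -3: that's 21 and -24.
Split the middle term: 9x**2 + 21x - 24x - 56 = 3x(3x + 7) - 8(3x + 7).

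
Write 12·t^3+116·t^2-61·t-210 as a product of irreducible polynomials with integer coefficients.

Among the possible rational roots, t = -7/6 is a root, so (6·t+7) is a factor; dividing leaves 2·t^2+17·t-30.
The remaining quadratic factors as (t+10)(2·t-3).

(2·t-3)·(6·t+7)·(t+10)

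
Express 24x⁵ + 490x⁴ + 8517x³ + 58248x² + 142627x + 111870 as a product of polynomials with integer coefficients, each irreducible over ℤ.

(2x + 11)(3x + 5)(4x + 9)(x² + 11x + 226)

Testing divisors of the constant over divisors of the leading coefficient, x = −9/4 is a root, giving the factor (4x + 9) and quotient 6x⁴ + 109x³ + 1884x² + 10323x + 12430.
Next, x = −5/3 is a root, so (3x + 5) is a factor; dividing leaves 2x³ + 33x² + 573x + 2486.
Then x = −11/2 is a root, so (2x + 11) divides it; the quotient is x² + 11x + 226.
The quadratic x² + 11x + 226 has discriminant −783 < 0 and is irreducible over ℤ.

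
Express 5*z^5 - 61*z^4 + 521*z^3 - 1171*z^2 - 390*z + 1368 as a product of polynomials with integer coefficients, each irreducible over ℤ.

Trying the rational-root candidates, z = 3 is a root, giving the factor (z - 3) and quotient 5*z^4 - 46*z^3 + 383*z^2 - 22*z - 456.
Next, z = 6/5 is a root, so (5*z - 6) is a factor; dividing leaves z^3 - 8*z^2 + 67*z + 76.
Then z = -1 is a root, giving the factor (z + 1) and quotient z^2 - 9*z + 76.
The quadratic z^2 - 9*z + 76 has discriminant -223 < 0 and is irreducible over ℤ.

(5*z - 6)*(z + 1)*(z - 3)*(z^2 - 9*z + 76)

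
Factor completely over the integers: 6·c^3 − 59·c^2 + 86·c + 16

(6·c + 1)·(c − 2)·(c − 8)

Testing divisors of the constant over divisors of the leading coefficient, c = 2 is a root, giving the factor (c − 2) and quotient 6·c^2 − 47·c − 8.
The remaining quadratic factors as (c − 8)(6·c + 1).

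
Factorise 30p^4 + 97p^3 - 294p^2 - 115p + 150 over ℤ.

(5p - 3)(6p + 5)(p + 5)(p - 2)

Testing divisors of the constant over divisors of the leading coefficient, p = 3/5 is a root, so (5p - 3) is a factor; dividing leaves 6p^3 + 23p^2 - 45p - 50.
Then p = 2 is a root, giving the factor (p - 2) and quotient 6p^2 + 35p + 25.
The remaining quadratic factors as (6p + 5)(p + 5).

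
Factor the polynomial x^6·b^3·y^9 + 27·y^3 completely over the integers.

y^3·(x^2·b·y^2 + 3)·(x^4·b^2·y^4 - 3·x^2·b·y^2 + 9)

Every term has a factor of y^3; factoring it out leaves x^6·b^3·y^6 + 27.
Recognize a sum of cubes with the parts x^2·b·y^2 and 3.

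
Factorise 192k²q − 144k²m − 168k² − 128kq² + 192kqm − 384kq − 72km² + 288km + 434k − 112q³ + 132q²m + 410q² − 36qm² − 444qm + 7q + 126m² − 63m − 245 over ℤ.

(8q − 6m − 7)(4k + 2q − 7)(6k − 7q + 3m − 5)

Group: 8q(24k² − 16kq + 12km − 62k − 14q² + 6qm + 39q − 21m + 35) + (−6m − 7)(24k² − 16kq + 12km − 62k − 14q² + 6qm + 39q − 21m + 35); both groups contain (24k² − 16kq + 12km − 62k − 14q² + 6qm + 39q − 21m + 35), so (8q − 6m − 7) is a factor with cofactor 24k² − 16kq + 12km − 62k − 14q² + 6qm + 39q − 21m + 35.
The cofactor groups again: 24k² − 16kq + 12km − 62k − 14q² + 6qm + 39q − 21m + 35 = 4k(6k − 7q + 3m − 5) + (2q − 7)(6k − 7q + 3m − 5); both groups contain (6k − 7q + 3m − 5), giving (4k + 2q − 7)(6k − 7q + 3m − 5).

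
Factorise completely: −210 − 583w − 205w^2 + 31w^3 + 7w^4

(7w + 3)(w + 2)(w + 7)(w − 5)

Trying the rational-root candidates, w = −7 is a root, giving the factor (w + 7) and quotient 7w^3 − 18w^2 − 79w − 30.
Next, w = −3/7 is a root, so (7w + 3) divides it; the quotient is w^2 − 3w − 10.
The remaining quadratic factors as (w + 2)(w − 5).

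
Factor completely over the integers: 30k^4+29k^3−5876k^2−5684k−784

By the rational root theorem, k = −1/6 is a root, so (6k+1) is a factor; dividing leaves 5k^3+4k^2−980k−784.
Continuing, k = −4/5 is a root, giving the factor (5k+4) and quotient k^2−196.
The remaining quadratic factors as (k−14)(k+14).

(5k+4)(6k+1)(k+14)(k−14)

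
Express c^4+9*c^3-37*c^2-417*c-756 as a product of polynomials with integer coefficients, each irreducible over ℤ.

(c+3)*(c+4)*(c+9)*(c-7)

By the rational root theorem, c = -9 is a root, so (c+9) is a factor; dividing leaves c^3-37*c-84.
Next, c = -4 is a root, giving the factor (c+4) and quotient c^2-4*c-21.
The remaining quadratic factors as (c-7)(c+3).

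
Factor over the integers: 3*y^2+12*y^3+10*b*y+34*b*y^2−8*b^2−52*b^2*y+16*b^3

(2*b−3*y)*(2*b−4*y−1)*(4*b+y)

Group: 2*b*(8*b^2−14*b*y−4*b−4*y^2−y) − 3*y*(8*b^2−14*b*y−4*b−4*y^2−y); both groups contain (8*b^2−14*b*y−4*b−4*y^2−y), so (2*b−3*y) is a factor with cofactor 8*b^2−14*b*y−4*b−4*y^2−y.
The cofactor groups again: 8*b^2−14*b*y−4*b−4*y^2−y = 2*b*(4*b+y) + (−4*y−1)*(4*b+y); both groups contain (4*b+y), giving (2*b−4*y−1)*(4*b+y).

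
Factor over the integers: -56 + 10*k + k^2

(k + 14)*(k - 4)

Two integers with product -56 and sum 10 are 14 and -4.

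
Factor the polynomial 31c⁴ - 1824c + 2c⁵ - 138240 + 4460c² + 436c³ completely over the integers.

(2c - 9)(c + 10)(c + 8)(c² + 2c + 192)

By the rational root theorem, c = -8 is a root, giving the factor (c + 8) and quotient 2c⁴ + 15c³ + 316c² + 1932c - 17280.
Next, c = 9/2 is a root, giving the factor (2c - 9) and quotient c³ + 12c² + 212c + 1920.
Then c = -10 is a root, so (c + 10) is a factor; dividing leaves c² + 2c + 192.
The quadratic c² + 2c + 192 has discriminant -764 < 0 and is irreducible over ℤ.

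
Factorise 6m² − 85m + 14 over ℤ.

(6m − 1)(m − 14)

Need a pair with product 6·14 = 84 and sum −85: that's −1 and −84.
Split the middle term: 6m² − m − 84m + 14 = m(6m − 1) − 14(6m − 1).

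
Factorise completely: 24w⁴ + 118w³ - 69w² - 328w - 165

(4w + 3)(6w - 11)(w + 1)(w + 5)

Testing divisors of the constant over divisors of the leading coefficient, w = -3/4 is a root, giving the factor (4w + 3) and quotient 6w³ + 25w² - 36w - 55.
Then w = -1 is a root, so (w + 1) divides it; the quotient is 6w² + 19w - 55.
The remaining quadratic factors as (6w - 11)(w + 5).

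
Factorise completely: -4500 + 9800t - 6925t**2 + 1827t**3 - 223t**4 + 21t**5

(3t - 10)(7t - 9)(t - 1)(t**2 - 5t + 50)

Among the possible rational roots, t = 10/3 is a root, so (3t - 10) divides it; the quotient is 7t**4 - 51t**3 + 439t**2 - 845t + 450.
Then t = 9/7 is a root, giving the factor (7t - 9) and quotient t**3 - 6t**2 + 55t - 50.
Then t = 1 is a root, giving the factor (t - 1) and quotient t**2 - 5t + 50.
The quadratic t**2 - 5t + 50 has discriminant -175 < 0 and is irreducible over ℤ.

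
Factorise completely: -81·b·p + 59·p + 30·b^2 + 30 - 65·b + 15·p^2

Group: 15·b·(2·b - 5·p - 3) + (-3·p - 10)·(2·b - 5·p - 3); both groups contain (2·b - 5·p - 3).

(15·b - 3·p - 10)·(2·b - 5·p - 3)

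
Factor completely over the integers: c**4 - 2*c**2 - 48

(c**2 + 6)*(c**2 - 8)

Substitute u = c**2 to get a quadratic in u, then factor.
c**2 + 6 is irreducible over ℤ (always positive, so no real roots).
c**2 - 8 is irreducible over ℤ (8 is not a perfect square).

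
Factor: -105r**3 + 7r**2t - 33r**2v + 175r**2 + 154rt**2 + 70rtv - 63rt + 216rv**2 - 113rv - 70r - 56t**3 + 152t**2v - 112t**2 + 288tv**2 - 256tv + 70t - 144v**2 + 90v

-(3r + 4t - 2)(5r - 2t + 8v - 5)(7r - 7t - 9v)

Group: 7r(-15r**2 - 14rt - 24rv + 25r + 8t**2 - 32tv + 16t + 16v - 10) + (-7t - 9v)(-15r**2 - 14rt - 24rv + 25r + 8t**2 - 32tv + 16t + 16v - 10); both groups contain (-15r**2 - 14rt - 24rv + 25r + 8t**2 - 32tv + 16t + 16v - 10), so (7r - 7t - 9v) is a factor with cofactor -15r**2 - 14rt - 24rv + 25r + 8t**2 - 32tv + 16t + 16v - 10.
The cofactor groups again: -15r**2 - 14rt - 24rv + 25r + 8t**2 - 32tv + 16t + 16v - 10 = -5r(3r + 4t - 2) + (2t - 8v + 5)(3r + 4t - 2); both groups contain (3r + 4t - 2), giving -(5r - 2t + 8v - 5)(3r + 4t - 2).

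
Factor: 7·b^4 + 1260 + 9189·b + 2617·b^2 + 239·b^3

Trying the rational-root candidates, b = −12 is a root, so (b + 12) divides it; the quotient is 7·b^3 + 155·b^2 + 757·b + 105.
Continuing, b = −7 is a root, so (b + 7) is a factor; dividing leaves 7·b^2 + 106·b + 15.
The remaining quadratic factors as (b + 15)(7·b + 1).

(7·b + 1)·(b + 12)·(b + 15)·(b + 7)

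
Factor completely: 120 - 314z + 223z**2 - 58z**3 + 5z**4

(5z - 3)(z - 2)(z - 4)(z - 5)

By the rational root theorem, z = 3/5 is a root, so (5z - 3) is a factor; dividing leaves z**3 - 11z**2 + 38z - 40.
Then z = 5 is a root, so (z - 5) is a factor; dividing leaves z**2 - 6z + 8.
The remaining quadratic factors as (z - 2)(z - 4).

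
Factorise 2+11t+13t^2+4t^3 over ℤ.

Among the possible rational roots, t = −1 is a root, so (t+1) divides it; the quotient is 4t^2+9t+2.
The remaining quadratic factors as (4t+1)(t+2).

(4t+1)(t+1)(t+2)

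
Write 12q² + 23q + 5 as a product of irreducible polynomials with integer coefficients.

Need a pair with product 12·5 = 60 and sum 23: that's 3 and 20.
Split the middle term: 12q² + 3q + 20q + 5 = 3q(4q + 1) + 5(4q + 1).

(3q + 5)(4q + 1)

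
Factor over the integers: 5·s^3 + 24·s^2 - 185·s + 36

(5·s - 1)·(s + 9)·(s - 4)

Trying the rational-root candidates, s = 1/5 is a root, giving the factor (5·s - 1) and quotient s^2 + 5·s - 36.
The remaining quadratic factors as (s + 9)(s - 4).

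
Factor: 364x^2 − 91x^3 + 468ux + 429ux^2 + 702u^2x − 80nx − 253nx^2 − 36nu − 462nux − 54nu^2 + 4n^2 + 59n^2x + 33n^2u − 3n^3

−(3n − 6u + x − 4)(n − 13x)(n − 9u − 7x)

Group: n(−3n^2 + 33nu + 20nx + 4n − 54u^2 − 33ux − 36u + 7x^2 − 28x) − 13x(−3n^2 + 33nu + 20nx + 4n − 54u^2 − 33ux − 36u + 7x^2 − 28x); both groups contain (−3n^2 + 33nu + 20nx + 4n − 54u^2 − 33ux − 36u + 7x^2 − 28x), so (n − 13x) is a factor with cofactor −3n^2 + 33nu + 20nx + 4n − 54u^2 − 33ux − 36u + 7x^2 − 28x.
The cofactor groups again: −3n^2 + 33nu + 20nx + 4n − 54u^2 − 33ux − 36u + 7x^2 − 28x = −n(3n − 6u + x − 4) + (9u + 7x)(3n − 6u + x − 4); both groups contain (3n − 6u + x − 4), giving −(n − 9u − 7x)(3n − 6u + x − 4).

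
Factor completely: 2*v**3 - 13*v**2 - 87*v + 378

(2*v - 7)*(v + 6)*(v - 9)

Among the possible rational roots, v = 7/2 is a root, so (2*v - 7) is a factor; dividing leaves v**2 - 3*v - 54.
The remaining quadratic factors as (v + 6)(v - 9).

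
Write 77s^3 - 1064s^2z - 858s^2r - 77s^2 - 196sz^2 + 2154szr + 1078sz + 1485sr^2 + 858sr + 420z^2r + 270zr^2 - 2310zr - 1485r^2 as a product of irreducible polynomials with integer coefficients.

Group: 11s(7s^2 - 98sz - 78sr + 210zr + 135r^2) + (2z - 11)(7s^2 - 98sz - 78sr + 210zr + 135r^2); both groups contain (7s^2 - 98sz - 78sr + 210zr + 135r^2), so (11s + 2z - 11) is a factor with cofactor 7s^2 - 98sz - 78sr + 210zr + 135r^2.
The cofactor groups again: 7s^2 - 98sz - 78sr + 210zr + 135r^2 = 7s(s - 14z - 9r) - 15r(s - 14z - 9r); both groups contain (s - 14z - 9r), giving (7s - 15r)(s - 14z - 9r).

(7s - 15r)(s - 14z - 9r)(11s + 2z - 11)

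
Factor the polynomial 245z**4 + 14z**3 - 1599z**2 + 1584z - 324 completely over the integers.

By the rational root theorem, z = -3 is a root, so (z + 3) divides it; the quotient is 245z**3 - 721z**2 + 564z - 108.
Next, z = 6/7 is a root, so (7z - 6) is a factor; dividing leaves 35z**2 - 73z + 18.
The remaining quadratic factors as (7z - 2)(5z - 9).

(5z - 9)(7z - 2)(7z - 6)(z + 3)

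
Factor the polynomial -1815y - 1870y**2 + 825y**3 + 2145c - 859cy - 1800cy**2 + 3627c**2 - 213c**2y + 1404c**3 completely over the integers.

(12c + 15y + 11)(13c - 11y)(9c - 5y + 15)

Group: 9c(156c**2 + 63cy + 143c - 165y**2 - 121y) + (-5y + 15)(156c**2 + 63cy + 143c - 165y**2 - 121y); both groups contain (156c**2 + 63cy + 143c - 165y**2 - 121y), so (9c - 5y + 15) is a factor with cofactor 156c**2 + 63cy + 143c - 165y**2 - 121y.
The cofactor groups again: 156c**2 + 63cy + 143c - 165y**2 - 121y = 13c(12c + 15y + 11) - 11y(12c + 15y + 11); both groups contain (12c + 15y + 11), giving (13c - 11y)(12c + 15y + 11).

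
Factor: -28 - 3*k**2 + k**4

(k**2 + 4)*(k**2 - 7)

Substitute u = k**2 to get a quadratic in u, then factor.
k**2 - 7 is irreducible over ℤ (7 is not a perfect square).
k**2 + 4 is irreducible over ℤ (sum of squares).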